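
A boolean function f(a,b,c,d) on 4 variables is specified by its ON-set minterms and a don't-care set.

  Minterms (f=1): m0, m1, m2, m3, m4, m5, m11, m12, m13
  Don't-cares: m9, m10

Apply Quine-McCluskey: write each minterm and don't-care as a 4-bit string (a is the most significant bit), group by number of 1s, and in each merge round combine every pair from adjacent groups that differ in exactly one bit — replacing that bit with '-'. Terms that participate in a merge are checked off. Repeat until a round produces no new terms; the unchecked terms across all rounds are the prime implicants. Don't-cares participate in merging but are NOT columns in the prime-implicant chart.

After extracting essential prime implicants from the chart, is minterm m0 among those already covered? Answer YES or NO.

[col 0] 0000*, 0001*, 0010*, 0011*, 0100*, 0101*, 1001*, 1010*, 1011*, 1100*, 1101*
[col 1] -001*, -010*, -011*, -100*, -101*, 0-00*, 0-01*, 00-0*, 00-1*, 000-*, 001-*, 010-*, 1-01*, 10-1*, 101-*, 110-*
[col 2] --01, -0-1, -01-, -10-, 0-0-, 00--
Prime implicants: --01, -0-1, -01-, -10-, 0-0-, 00--
PI chart (minterm → PIs covering it):
  0 | 0-0-,00--
  1 | --01,-0-1,0-0-,00--
  2 | -01-,00--
  3 | -0-1,-01-,00--
  4 | -10-,0-0-
  5 | --01,-10-,0-0-
  11 | -0-1,-01-
  12 | -10-  (sole → essential)
  13 | --01,-10-
Essential prime implicants: -10-

NO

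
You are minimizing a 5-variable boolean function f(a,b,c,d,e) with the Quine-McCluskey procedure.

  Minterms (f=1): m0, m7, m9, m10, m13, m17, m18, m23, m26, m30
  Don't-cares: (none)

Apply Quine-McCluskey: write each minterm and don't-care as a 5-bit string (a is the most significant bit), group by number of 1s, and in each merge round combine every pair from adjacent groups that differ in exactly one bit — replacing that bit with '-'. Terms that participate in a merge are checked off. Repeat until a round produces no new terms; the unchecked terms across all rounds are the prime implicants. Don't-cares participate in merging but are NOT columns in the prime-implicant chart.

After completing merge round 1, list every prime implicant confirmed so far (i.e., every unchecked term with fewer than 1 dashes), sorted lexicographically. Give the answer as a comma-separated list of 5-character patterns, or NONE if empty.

00000, 10001

size-2^0 implicants → 00000  00111(✓)  01001(✓)  01010(✓)  01101(✓)  10001  10010(✓)  10111(✓)  11010(✓)  11110(✓)
size-2^1 implicants → -0111  -1010  01-01  1-010  11-10
Unchecked terms (primes): -0111, -1010, 00000, 01-01, 1-010, 10001, 11-10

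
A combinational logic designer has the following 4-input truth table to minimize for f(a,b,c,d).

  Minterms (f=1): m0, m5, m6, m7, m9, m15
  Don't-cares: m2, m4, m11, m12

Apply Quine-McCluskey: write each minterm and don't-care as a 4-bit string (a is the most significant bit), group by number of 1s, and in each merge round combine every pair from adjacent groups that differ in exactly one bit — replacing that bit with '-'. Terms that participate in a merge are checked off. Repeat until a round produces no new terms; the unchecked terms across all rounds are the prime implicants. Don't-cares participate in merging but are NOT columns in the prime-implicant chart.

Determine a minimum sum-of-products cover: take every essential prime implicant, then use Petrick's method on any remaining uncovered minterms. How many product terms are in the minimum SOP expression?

4

size-2^0 implicants → 0000(✓)  0010(✓)  0100(✓)  0101(✓)  0110(✓)  0111(✓)  1001(✓)  1011(✓)  1100(✓)  1111(✓)
size-2^1 implicants → -100  -111  0-00(✓)  0-10(✓)  00-0(✓)  01-0(✓)  01-1(✓)  010-(✓)  011-(✓)  1-11  10-1
size-2^2 implicants → 0--0  01--
Unchecked terms (primes): -100, -111, 0--0, 01--, 1-11, 10-1
Minterm coverage:
  m0 ⊆ 0--0 [E]
  m5 ⊆ 01-- [E]
  m6 ⊆ 0--0,01--
  m7 ⊆ -111,01--
  m9 ⊆ 10-1 [E]
  m15 ⊆ -111,1-11
E = {0--0, 01--, 10-1}
Petrick residual → -111
Cover = bcd + a'd' + a'b + ab'd  |cover|=4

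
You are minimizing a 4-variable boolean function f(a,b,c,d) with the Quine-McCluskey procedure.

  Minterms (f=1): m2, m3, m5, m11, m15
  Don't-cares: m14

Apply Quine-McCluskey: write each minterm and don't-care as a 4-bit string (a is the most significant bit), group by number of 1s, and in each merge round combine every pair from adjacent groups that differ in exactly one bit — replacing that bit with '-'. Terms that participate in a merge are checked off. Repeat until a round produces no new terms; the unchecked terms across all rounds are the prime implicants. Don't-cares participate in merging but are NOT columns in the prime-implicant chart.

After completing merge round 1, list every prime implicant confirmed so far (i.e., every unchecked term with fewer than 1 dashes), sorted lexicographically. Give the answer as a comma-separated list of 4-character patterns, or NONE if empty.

0101

[col 0] 0010*, 0011*, 0101, 1011*, 1110*, 1111*
[col 1] -011, 001-, 1-11, 111-
Prime implicants: -011, 001-, 0101, 1-11, 111-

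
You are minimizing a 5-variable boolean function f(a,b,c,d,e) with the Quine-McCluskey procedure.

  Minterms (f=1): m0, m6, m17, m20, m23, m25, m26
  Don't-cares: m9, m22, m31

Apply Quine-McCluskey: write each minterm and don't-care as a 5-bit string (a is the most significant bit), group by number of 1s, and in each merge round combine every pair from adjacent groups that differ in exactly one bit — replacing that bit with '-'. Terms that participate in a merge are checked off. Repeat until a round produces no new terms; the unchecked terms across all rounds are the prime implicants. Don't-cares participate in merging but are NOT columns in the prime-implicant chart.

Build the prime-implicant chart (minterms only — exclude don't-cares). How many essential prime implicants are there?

5

[col 0] 00000, 00110*, 01001*, 10001*, 10100*, 10110*, 10111*, 11001*, 11010, 11111*
[col 1] -0110, -1001, 1-001, 1-111, 101-0, 1011-
Prime implicants: -0110, -1001, 00000, 1-001, 1-111, 101-0, 1011-, 11010
PI chart (minterm → PIs covering it):
  0 | 00000  (sole → essential)
  6 | -0110  (sole → essential)
  17 | 1-001  (sole → essential)
  20 | 101-0  (sole → essential)
  23 | 1-111,1011-
  25 | -1001,1-001
  26 | 11010  (sole → essential)
Essential prime implicants: -0110, 00000, 1-001, 101-0, 11010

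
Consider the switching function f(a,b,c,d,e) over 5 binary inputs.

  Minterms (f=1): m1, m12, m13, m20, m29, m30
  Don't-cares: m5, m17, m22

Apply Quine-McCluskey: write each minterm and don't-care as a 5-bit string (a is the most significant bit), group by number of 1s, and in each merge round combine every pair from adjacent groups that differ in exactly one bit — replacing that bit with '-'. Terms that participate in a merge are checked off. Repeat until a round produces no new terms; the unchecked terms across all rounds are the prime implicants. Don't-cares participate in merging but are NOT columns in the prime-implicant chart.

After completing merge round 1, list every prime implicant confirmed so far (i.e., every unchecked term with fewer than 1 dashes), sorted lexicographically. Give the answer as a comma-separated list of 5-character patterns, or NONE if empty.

[col 0] 00001*, 00101*, 01100*, 01101*, 10001*, 10100*, 10110*, 11101*, 11110*
[col 1] -0001, -1101, 0-101, 00-01, 0110-, 1-110, 101-0
Prime implicants: -0001, -1101, 0-101, 00-01, 0110-, 1-110, 101-0

NONE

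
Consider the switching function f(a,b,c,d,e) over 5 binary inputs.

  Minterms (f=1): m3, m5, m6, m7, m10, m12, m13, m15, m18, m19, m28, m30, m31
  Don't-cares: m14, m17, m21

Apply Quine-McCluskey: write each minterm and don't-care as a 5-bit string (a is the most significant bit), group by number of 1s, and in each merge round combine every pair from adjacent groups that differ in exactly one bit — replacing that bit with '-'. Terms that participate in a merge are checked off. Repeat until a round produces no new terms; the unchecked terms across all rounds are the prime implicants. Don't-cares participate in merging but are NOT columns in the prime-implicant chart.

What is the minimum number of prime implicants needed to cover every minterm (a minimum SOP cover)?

7

size-2^0 implicants → 00011(✓)  00101(✓)  00110(✓)  00111(✓)  01010(✓)  01100(✓)  01101(✓)  01110(✓)  01111(✓)  10001(✓)  10010(✓)  10011(✓)  10101(✓)  11100(✓)  11110(✓)  11111(✓)
size-2^1 implicants → -0011  -0101  -1100(✓)  -1110(✓)  -1111(✓)  0-101(✓)  0-110(✓)  0-111(✓)  00-11  001-1(✓)  0011-(✓)  01-10  011-0(✓)  011-1(✓)  0110-(✓)  0111-(✓)  10-01  100-1  1001-  111-0(✓)  1111-(✓)
size-2^2 implicants → -11-0  -111-  0-1-1  0-11-  011--
Unchecked terms (primes): -0011, -0101, -11-0, -111-, 0-1-1, 0-11-, 00-11, 01-10, 011--, 10-01, 100-1, 1001-
Minterm coverage:
  m3 ⊆ -0011,00-11
  m5 ⊆ -0101,0-1-1
  m6 ⊆ 0-11- [E]
  m7 ⊆ 0-1-1,0-11-,00-11
  m10 ⊆ 01-10 [E]
  m12 ⊆ -11-0,011--
  m13 ⊆ 0-1-1,011--
  m15 ⊆ -111-,0-1-1,0-11-,011--
  m18 ⊆ 1001- [E]
  m19 ⊆ -0011,100-1,1001-
  m28 ⊆ -11-0 [E]
  m30 ⊆ -11-0,-111-
  m31 ⊆ -111- [E]
E = {-11-0, -111-, 0-11-, 01-10, 1001-}
Petrick residual → -0011, 0-1-1
Cover = b'c'de + bce' + bcd + a'ce + a'cd + a'bde' + ab'c'd  |cover|=7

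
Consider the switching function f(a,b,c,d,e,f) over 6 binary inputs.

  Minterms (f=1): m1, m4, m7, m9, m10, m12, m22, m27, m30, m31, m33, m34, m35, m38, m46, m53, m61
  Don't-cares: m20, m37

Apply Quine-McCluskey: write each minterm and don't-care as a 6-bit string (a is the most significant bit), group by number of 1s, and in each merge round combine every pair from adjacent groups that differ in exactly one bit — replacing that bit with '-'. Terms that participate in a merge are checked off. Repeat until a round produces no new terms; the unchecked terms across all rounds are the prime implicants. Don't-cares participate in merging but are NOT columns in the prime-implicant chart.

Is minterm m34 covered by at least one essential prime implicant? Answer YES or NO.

NO

size-2^0 implicants → 000001(✓)  000100(✓)  000111  001001(✓)  001010  001100(✓)  010100(✓)  010110(✓)  011011(✓)  011110(✓)  011111(✓)  100001(✓)  100010(✓)  100011(✓)  100101(✓)  100110(✓)  101110(✓)  110101(✓)  111101(✓)
size-2^1 implicants → -00001  0-0100  00-001  00-100  01-110  0101-0  011-11  01111-  1-0101  10-110  100-01  100-10  1000-1  10001-  11-101
Unchecked terms (primes): -00001, 0-0100, 00-001, 00-100, 000111, 001010, 01-110, 0101-0, 011-11, 01111-, 1-0101, 10-110, 100-01, 100-10, 1000-1, 10001-, 11-101
Minterm coverage:
  m1 ⊆ -00001,00-001
  m4 ⊆ 0-0100,00-100
  m7 ⊆ 000111 [E]
  m9 ⊆ 00-001 [E]
  m10 ⊆ 001010 [E]
  m12 ⊆ 00-100 [E]
  m22 ⊆ 01-110,0101-0
  m27 ⊆ 011-11 [E]
  m30 ⊆ 01-110,01111-
  m31 ⊆ 011-11,01111-
  m33 ⊆ -00001,100-01,1000-1
  m34 ⊆ 100-10,10001-
  m35 ⊆ 1000-1,10001-
  m38 ⊆ 10-110,100-10
  m46 ⊆ 10-110 [E]
  m53 ⊆ 1-0101,11-101
  m61 ⊆ 11-101 [E]
E = {00-001, 00-100, 000111, 001010, 011-11, 10-110, 11-101}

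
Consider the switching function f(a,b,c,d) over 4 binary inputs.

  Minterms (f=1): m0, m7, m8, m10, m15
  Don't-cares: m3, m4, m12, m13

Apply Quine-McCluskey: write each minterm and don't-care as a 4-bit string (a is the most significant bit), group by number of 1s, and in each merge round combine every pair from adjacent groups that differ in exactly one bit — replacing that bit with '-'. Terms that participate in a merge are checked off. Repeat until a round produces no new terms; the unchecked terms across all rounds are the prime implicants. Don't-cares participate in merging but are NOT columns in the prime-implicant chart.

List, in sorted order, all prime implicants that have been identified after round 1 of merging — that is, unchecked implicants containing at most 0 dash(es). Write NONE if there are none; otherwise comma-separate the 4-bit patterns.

NONE

[col 0] 0000*, 0011*, 0100*, 0111*, 1000*, 1010*, 1100*, 1101*, 1111*
[col 1] -000*, -100*, -111, 0-00*, 0-11, 1-00*, 10-0, 11-1, 110-
[col 2] --00
Prime implicants: --00, -111, 0-11, 10-0, 11-1, 110-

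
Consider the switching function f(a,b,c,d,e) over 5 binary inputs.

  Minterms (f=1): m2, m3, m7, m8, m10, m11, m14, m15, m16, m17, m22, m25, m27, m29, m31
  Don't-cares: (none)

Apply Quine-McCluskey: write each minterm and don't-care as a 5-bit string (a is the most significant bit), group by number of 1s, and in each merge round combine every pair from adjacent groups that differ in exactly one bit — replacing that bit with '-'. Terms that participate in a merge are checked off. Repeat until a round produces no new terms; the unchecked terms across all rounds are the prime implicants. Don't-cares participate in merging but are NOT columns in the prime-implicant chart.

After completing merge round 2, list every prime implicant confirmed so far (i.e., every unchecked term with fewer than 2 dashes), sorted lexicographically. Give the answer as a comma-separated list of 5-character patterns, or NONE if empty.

010-0, 1-001, 1000-, 10110

[col 0] 00010*, 00011*, 00111*, 01000*, 01010*, 01011*, 01110*, 01111*, 10000*, 10001*, 10110, 11001*, 11011*, 11101*, 11111*
[col 1] -1011*, -1111*, 0-010*, 0-011*, 0-111*, 00-11*, 0001-*, 01-10*, 01-11*, 010-0, 0101-*, 0111-*, 1-001, 1000-, 11-01*, 11-11*, 110-1*, 111-1*
[col 2] -1-11, 0--11, 0-01-, 01-1-, 11--1
Prime implicants: -1-11, 0--11, 0-01-, 01-1-, 010-0, 1-001, 1000-, 10110, 11--1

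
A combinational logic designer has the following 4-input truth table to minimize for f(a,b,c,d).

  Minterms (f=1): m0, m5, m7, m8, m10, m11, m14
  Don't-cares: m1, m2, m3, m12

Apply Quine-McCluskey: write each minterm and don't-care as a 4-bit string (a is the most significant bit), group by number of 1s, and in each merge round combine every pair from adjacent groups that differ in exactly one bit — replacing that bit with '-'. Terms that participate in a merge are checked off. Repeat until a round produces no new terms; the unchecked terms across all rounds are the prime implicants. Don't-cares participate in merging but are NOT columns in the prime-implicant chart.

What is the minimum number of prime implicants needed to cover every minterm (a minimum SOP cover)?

[col 0] 0000*, 0001*, 0010*, 0011*, 0101*, 0111*, 1000*, 1010*, 1011*, 1100*, 1110*
[col 1] -000*, -010*, -011*, 0-01*, 0-11*, 00-0*, 00-1*, 000-*, 001-*, 01-1*, 1-00*, 1-10*, 10-0*, 101-*, 11-0*
[col 2] -0-0, -01-, 0--1, 00--, 1--0
Prime implicants: -0-0, -01-, 0--1, 00--, 1--0
PI chart (minterm → PIs covering it):
  0 | -0-0,00--
  5 | 0--1  (sole → essential)
  7 | 0--1  (sole → essential)
  8 | -0-0,1--0
  10 | -0-0,-01-,1--0
  11 | -01-  (sole → essential)
  14 | 1--0  (sole → essential)
Essential prime implicants: -01-, 0--1, 1--0
Petrick residual → -0-0
Minimum SOP uses 4 PIs: b'd' + b'c + a'd + ad'

4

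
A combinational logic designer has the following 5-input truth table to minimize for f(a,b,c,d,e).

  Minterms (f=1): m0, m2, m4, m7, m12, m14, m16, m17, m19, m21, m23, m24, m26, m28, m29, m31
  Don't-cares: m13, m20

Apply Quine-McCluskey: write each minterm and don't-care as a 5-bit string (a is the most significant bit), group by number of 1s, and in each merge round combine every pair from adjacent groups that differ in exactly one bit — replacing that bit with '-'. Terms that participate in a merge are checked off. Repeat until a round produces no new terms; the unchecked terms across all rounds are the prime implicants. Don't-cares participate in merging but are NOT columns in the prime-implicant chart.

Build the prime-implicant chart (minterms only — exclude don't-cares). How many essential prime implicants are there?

6

size-2^0 implicants → 00000(✓)  00010(✓)  00100(✓)  00111(✓)  01100(✓)  01101(✓)  01110(✓)  10000(✓)  10001(✓)  10011(✓)  10100(✓)  10101(✓)  10111(✓)  11000(✓)  11010(✓)  11100(✓)  11101(✓)  11111(✓)
size-2^1 implicants → -0000(✓)  -0100(✓)  -0111  -1100(✓)  -1101(✓)  0-100(✓)  00-00(✓)  000-0  011-0  0110-(✓)  1-000(✓)  1-100(✓)  1-101(✓)  1-111(✓)  10-00(✓)  10-01(✓)  10-11(✓)  100-1(✓)  1000-(✓)  101-1(✓)  1010-(✓)  11-00(✓)  110-0  111-1(✓)  1110-(✓)
size-2^2 implicants → --100  -0-00  -110-  1--00  1-1-1  1-10-  10--1  10-0-
Unchecked terms (primes): --100, -0-00, -0111, -110-, 000-0, 011-0, 1--00, 1-1-1, 1-10-, 10--1, 10-0-, 110-0
Minterm coverage:
  m0 ⊆ -0-00,000-0
  m2 ⊆ 000-0 [E]
  m4 ⊆ --100,-0-00
  m7 ⊆ -0111 [E]
  m12 ⊆ --100,-110-,011-0
  m14 ⊆ 011-0 [E]
  m16 ⊆ -0-00,1--00,10-0-
  m17 ⊆ 10--1,10-0-
  m19 ⊆ 10--1 [E]
  m21 ⊆ 1-1-1,1-10-,10--1,10-0-
  m23 ⊆ -0111,1-1-1,10--1
  m24 ⊆ 1--00,110-0
  m26 ⊆ 110-0 [E]
  m28 ⊆ --100,-110-,1--00,1-10-
  m29 ⊆ -110-,1-1-1,1-10-
  m31 ⊆ 1-1-1 [E]
E = {-0111, 000-0, 011-0, 1-1-1, 10--1, 110-0}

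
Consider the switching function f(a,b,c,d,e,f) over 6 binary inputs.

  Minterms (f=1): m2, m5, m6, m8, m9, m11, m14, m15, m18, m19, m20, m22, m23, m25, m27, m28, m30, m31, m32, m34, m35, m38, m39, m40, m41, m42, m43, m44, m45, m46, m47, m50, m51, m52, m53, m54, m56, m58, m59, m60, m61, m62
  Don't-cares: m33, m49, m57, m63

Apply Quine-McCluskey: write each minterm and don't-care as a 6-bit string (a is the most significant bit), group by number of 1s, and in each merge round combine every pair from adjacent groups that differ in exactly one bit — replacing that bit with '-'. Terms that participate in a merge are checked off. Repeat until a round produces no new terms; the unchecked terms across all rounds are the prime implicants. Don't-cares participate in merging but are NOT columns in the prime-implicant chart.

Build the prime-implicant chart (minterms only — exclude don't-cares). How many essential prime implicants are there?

size-2^0 implicants → 000010(✓)  000101  000110(✓)  001000(✓)  001001(✓)  001011(✓)  001110(✓)  001111(✓)  010010(✓)  010011(✓)  010100(✓)  010110(✓)  010111(✓)  011001(✓)  011011(✓)  011100(✓)  011110(✓)  011111(✓)  100000(✓)  100001(✓)  100010(✓)  100011(✓)  100110(✓)  100111(✓)  101000(✓)  101001(✓)  101010(✓)  101011(✓)  101100(✓)  101101(✓)  101110(✓)  101111(✓)  110001(✓)  110010(✓)  110011(✓)  110100(✓)  110101(✓)  110110(✓)  111000(✓)  111001(✓)  111010(✓)  111011(✓)  111100(✓)  111101(✓)  111110(✓)  111111(✓)
size-2^1 implicants → -00010(✓)  -00110(✓)  -01000(✓)  -01001(✓)  -01011(✓)  -01110(✓)  -01111(✓)  -10010(✓)  -10011(✓)  -10100(✓)  -10110(✓)  -11001(✓)  -11011(✓)  -11100(✓)  -11110(✓)  -11111(✓)  0-0010(✓)  0-0110(✓)  0-1001(✓)  0-1011(✓)  0-1110(✓)  0-1111(✓)  00-110(✓)  000-10(✓)  001-11(✓)  0010-1(✓)  00100-(✓)  00111-(✓)  01-011(✓)  01-100(✓)  01-110(✓)  01-111(✓)  010-10(✓)  010-11(✓)  01001-(✓)  0101-0(✓)  01011-(✓)  011-11(✓)  0110-1(✓)  0111-0(✓)  01111-(✓)  1-0001(✓)  1-0010(✓)  1-0011(✓)  1-0110(✓)  1-1000(✓)  1-1001(✓)  1-1010(✓)  1-1011(✓)  1-1100(✓)  1-1101(✓)  1-1110(✓)  1-1111(✓)  10-000(✓)  10-001(✓)  10-010(✓)  10-011(✓)  10-110(✓)  10-111(✓)  100-10(✓)  100-11(✓)  1000-0(✓)  1000-1(✓)  10000-(✓)  10001-(✓)  10011-(✓)  101-00(✓)  101-01(✓)  101-10(✓)  101-11(✓)  1010-0(✓)  1010-1(✓)  10100-(✓)  10101-(✓)  1011-0(✓)  1011-1(✓)  10110-(✓)  10111-(✓)  11-001(✓)  11-010(✓)  11-011(✓)  11-100(✓)  11-101(✓)  11-110(✓)  110-01(✓)  110-10(✓)  1100-1(✓)  11001-(✓)  1101-0(✓)  11010-(✓)  111-00(✓)  111-01(✓)  111-10(✓)  111-11(✓)  1110-0(✓)  1110-1(✓)  11100-(✓)  11101-(✓)  1111-0(✓)  1111-1(✓)  11110-(✓)  11111-(✓)
size-2^2 implicants → --0010(✓)  --0110(✓)  --1001(✓)  --1011(✓)  --1110(✓)  --1111(✓)  -0-110(✓)  -00-10(✓)  -01-11(✓)  -010-1(✓)  -0100-  -0111-(✓)  -1-011  -1-100(✓)  -1-110(✓)  -10-10(✓)  -1001-  -101-0(✓)  -11-11(✓)  -110-1(✓)  -111-0(✓)  -1111-(✓)  0--110(✓)  0-0-10(✓)  0-1-11(✓)  0-10-1(✓)  0-111-(✓)  01--11  01-1-0(✓)  01-11-  010-1-  1--001(✓)  1--010(✓)  1--011(✓)  1--110(✓)  1-0-10(✓)  1-00-1(✓)  1-001-(✓)  1-1-00(✓)  1-1-01(✓)  1-1-10(✓)  1-1-11(✓)  1-10-0(✓)  1-10-1(✓)  1-100-(✓)  1-101-(✓)  1-11-0(✓)  1-11-1(✓)  1-110-(✓)  1-111-(✓)  10--10(✓)  10--11(✓)  10-0-0(✓)  10-0-1(✓)  10-00-(✓)  10-01-(✓)  10-11-(✓)  100-1-(✓)  1000--(✓)  101--0(✓)  101--1(✓)  101-0-(✓)  101-1-(✓)  1010--(✓)  1011--(✓)  11--01  11--10(✓)  11-0-1(✓)  11-01-(✓)  11-1-0(✓)  11-10-  111--0(✓)  111--1(✓)  111-0-(✓)  111-1-(✓)  1110--(✓)  1111--(✓)
size-2^3 implicants → ---110  --0-10  --1-11  --10-1  --111-  -1-1-0  1---10  1--0-1  1--01-  1-1--0(✓)  1-1--1(✓)  1-1-0-(✓)  1-1-1-(✓)  1-10--(✓)  1-11--(✓)  10--1-  10-0--  101---(✓)  111---(✓)
size-2^4 implicants → 1-1---
Unchecked terms (primes): ---110, --0-10, --1-11, --10-1, --111-, -0100-, -1-011, -1-1-0, -1001-, 000101, 01--11, 01-11-, 010-1-, 1---10, 1--0-1, 1--01-, 1-1---, 10--1-, 10-0--, 11--01, 11-10-
Minterm coverage:
  m2 ⊆ --0-10 [E]
  m5 ⊆ 000101 [E]
  m6 ⊆ ---110,--0-10
  m8 ⊆ -0100- [E]
  m9 ⊆ --10-1,-0100-
  m11 ⊆ --1-11,--10-1
  m14 ⊆ ---110,--111-
  m15 ⊆ --1-11,--111-
  m18 ⊆ --0-10,-1001-,010-1-
  m19 ⊆ -1-011,-1001-,01--11,010-1-
  m20 ⊆ -1-1-0 [E]
  m22 ⊆ ---110,--0-10,-1-1-0,01-11-,010-1-
  m23 ⊆ 01--11,01-11-,010-1-
  m25 ⊆ --10-1 [E]
  m27 ⊆ --1-11,--10-1,-1-011,01--11
  m28 ⊆ -1-1-0 [E]
  m30 ⊆ ---110,--111-,-1-1-0,01-11-
  m31 ⊆ --1-11,--111-,01--11,01-11-
  m32 ⊆ 10-0-- [E]
  m34 ⊆ --0-10,1---10,1--01-,10--1-,10-0--
  m35 ⊆ 1--0-1,1--01-,10--1-,10-0--
  m38 ⊆ ---110,--0-10,1---10,10--1-
  m39 ⊆ 10--1- [E]
  m40 ⊆ -0100-,1-1---,10-0--
  m41 ⊆ --10-1,-0100-,1--0-1,1-1---,10-0--
  m42 ⊆ 1---10,1--01-,1-1---,10--1-,10-0--
  m43 ⊆ --1-11,--10-1,1--0-1,1--01-,1-1---,10--1-,10-0--
  m44 ⊆ 1-1--- [E]
  m45 ⊆ 1-1--- [E]
  m46 ⊆ ---110,--111-,1---10,1-1---,10--1-
  m47 ⊆ --1-11,--111-,1-1---,10--1-
  m50 ⊆ --0-10,-1001-,1---10,1--01-
  m51 ⊆ -1-011,-1001-,1--0-1,1--01-
  m52 ⊆ -1-1-0,11-10-
  m53 ⊆ 11--01,11-10-
  m54 ⊆ ---110,--0-10,-1-1-0,1---10
  m56 ⊆ 1-1--- [E]
  m58 ⊆ 1---10,1--01-,1-1---
  m59 ⊆ --1-11,--10-1,-1-011,1--0-1,1--01-,1-1---
  m60 ⊆ -1-1-0,1-1---,11-10-
  m61 ⊆ 1-1---,11--01,11-10-
  m62 ⊆ ---110,--111-,-1-1-0,1---10,1-1---
E = {--0-10, --10-1, -0100-, -1-1-0, 000101, 1-1---, 10--1-, 10-0--}

8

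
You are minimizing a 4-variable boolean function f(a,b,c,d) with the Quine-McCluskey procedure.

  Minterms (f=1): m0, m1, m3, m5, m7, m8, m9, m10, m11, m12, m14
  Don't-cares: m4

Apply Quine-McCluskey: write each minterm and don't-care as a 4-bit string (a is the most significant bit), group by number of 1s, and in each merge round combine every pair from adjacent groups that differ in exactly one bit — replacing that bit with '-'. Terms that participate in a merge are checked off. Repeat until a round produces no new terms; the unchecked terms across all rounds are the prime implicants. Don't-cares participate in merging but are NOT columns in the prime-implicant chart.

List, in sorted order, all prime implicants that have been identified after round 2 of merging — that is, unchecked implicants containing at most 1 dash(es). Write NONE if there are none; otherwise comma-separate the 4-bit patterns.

NONE

size-2^0 implicants → 0000(✓)  0001(✓)  0011(✓)  0100(✓)  0101(✓)  0111(✓)  1000(✓)  1001(✓)  1010(✓)  1011(✓)  1100(✓)  1110(✓)
size-2^1 implicants → -000(✓)  -001(✓)  -011(✓)  -100(✓)  0-00(✓)  0-01(✓)  0-11(✓)  00-1(✓)  000-(✓)  01-1(✓)  010-(✓)  1-00(✓)  1-10(✓)  10-0(✓)  10-1(✓)  100-(✓)  101-(✓)  11-0(✓)
size-2^2 implicants → --00  -0-1  -00-  0--1  0-0-  1--0  10--
Unchecked terms (primes): --00, -0-1, -00-, 0--1, 0-0-, 1--0, 10--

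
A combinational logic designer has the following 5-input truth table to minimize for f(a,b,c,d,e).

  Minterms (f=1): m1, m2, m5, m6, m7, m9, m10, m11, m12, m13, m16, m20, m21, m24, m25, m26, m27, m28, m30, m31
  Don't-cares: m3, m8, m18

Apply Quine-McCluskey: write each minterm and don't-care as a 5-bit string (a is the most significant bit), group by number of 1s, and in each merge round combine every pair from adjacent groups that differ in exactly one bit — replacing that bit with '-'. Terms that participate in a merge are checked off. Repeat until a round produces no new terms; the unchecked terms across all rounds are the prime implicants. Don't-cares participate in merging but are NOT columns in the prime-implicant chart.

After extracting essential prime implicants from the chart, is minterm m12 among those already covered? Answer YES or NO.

NO

size-2^0 implicants → 00001(✓)  00010(✓)  00011(✓)  00101(✓)  00110(✓)  00111(✓)  01000(✓)  01001(✓)  01010(✓)  01011(✓)  01100(✓)  01101(✓)  10000(✓)  10010(✓)  10100(✓)  10101(✓)  11000(✓)  11001(✓)  11010(✓)  11011(✓)  11100(✓)  11110(✓)  11111(✓)
size-2^1 implicants → -0010(✓)  -0101  -1000(✓)  -1001(✓)  -1010(✓)  -1011(✓)  -1100(✓)  0-001(✓)  0-010(✓)  0-011(✓)  0-101(✓)  00-01(✓)  00-10(✓)  00-11(✓)  000-1(✓)  0001-(✓)  001-1(✓)  0011-(✓)  01-00(✓)  01-01(✓)  010-0(✓)  010-1(✓)  0100-(✓)  0101-(✓)  0110-(✓)  1-000(✓)  1-010(✓)  1-100(✓)  10-00(✓)  100-0(✓)  1010-  11-00(✓)  11-10(✓)  11-11(✓)  110-0(✓)  110-1(✓)  1100-(✓)  1101-(✓)  111-0(✓)  1111-(✓)
size-2^2 implicants → --010  -1-00  -10-0(✓)  -10-1(✓)  -100-(✓)  -101-(✓)  0--01  0-0-1  0-01-  00--1  00-1-  01-0-  010--(✓)  1--00  1-0-0  11--0  11-1-  110--(✓)
size-2^3 implicants → -10--
Unchecked terms (primes): --010, -0101, -1-00, -10--, 0--01, 0-0-1, 0-01-, 00--1, 00-1-, 01-0-, 1--00, 1-0-0, 1010-, 11--0, 11-1-
Minterm coverage:
  m1 ⊆ 0--01,0-0-1,00--1
  m2 ⊆ --010,0-01-,00-1-
  m5 ⊆ -0101,0--01,00--1
  m6 ⊆ 00-1- [E]
  m7 ⊆ 00--1,00-1-
  m9 ⊆ -10--,0--01,0-0-1,01-0-
  m10 ⊆ --010,-10--,0-01-
  m11 ⊆ -10--,0-0-1,0-01-
  m12 ⊆ -1-00,01-0-
  m13 ⊆ 0--01,01-0-
  m16 ⊆ 1--00,1-0-0
  m20 ⊆ 1--00,1010-
  m21 ⊆ -0101,1010-
  m24 ⊆ -1-00,-10--,1--00,1-0-0,11--0
  m25 ⊆ -10-- [E]
  m26 ⊆ --010,-10--,1-0-0,11--0,11-1-
  m27 ⊆ -10--,11-1-
  m28 ⊆ -1-00,1--00,11--0
  m30 ⊆ 11--0,11-1-
  m31 ⊆ 11-1- [E]
E = {-10--, 00-1-, 11-1-}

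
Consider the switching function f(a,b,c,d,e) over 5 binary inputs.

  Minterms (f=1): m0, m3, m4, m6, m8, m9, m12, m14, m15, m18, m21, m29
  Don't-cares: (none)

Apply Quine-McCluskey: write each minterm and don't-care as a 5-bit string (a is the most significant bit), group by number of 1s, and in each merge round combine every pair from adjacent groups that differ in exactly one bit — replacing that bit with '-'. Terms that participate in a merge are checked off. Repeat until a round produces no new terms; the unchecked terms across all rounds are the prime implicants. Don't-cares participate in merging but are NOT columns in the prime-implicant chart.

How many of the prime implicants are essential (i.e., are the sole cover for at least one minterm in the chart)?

7

size-2^0 implicants → 00000(✓)  00011  00100(✓)  00110(✓)  01000(✓)  01001(✓)  01100(✓)  01110(✓)  01111(✓)  10010  10101(✓)  11101(✓)
size-2^1 implicants → 0-000(✓)  0-100(✓)  0-110(✓)  00-00(✓)  001-0(✓)  01-00(✓)  0100-  011-0(✓)  0111-  1-101
size-2^2 implicants → 0--00  0-1-0
Unchecked terms (primes): 0--00, 0-1-0, 00011, 0100-, 0111-, 1-101, 10010
Minterm coverage:
  m0 ⊆ 0--00 [E]
  m3 ⊆ 00011 [E]
  m4 ⊆ 0--00,0-1-0
  m6 ⊆ 0-1-0 [E]
  m8 ⊆ 0--00,0100-
  m9 ⊆ 0100- [E]
  m12 ⊆ 0--00,0-1-0
  m14 ⊆ 0-1-0,0111-
  m15 ⊆ 0111- [E]
  m18 ⊆ 10010 [E]
  m21 ⊆ 1-101 [E]
  m29 ⊆ 1-101 [E]
E = {0--00, 0-1-0, 00011, 0100-, 0111-, 1-101, 10010}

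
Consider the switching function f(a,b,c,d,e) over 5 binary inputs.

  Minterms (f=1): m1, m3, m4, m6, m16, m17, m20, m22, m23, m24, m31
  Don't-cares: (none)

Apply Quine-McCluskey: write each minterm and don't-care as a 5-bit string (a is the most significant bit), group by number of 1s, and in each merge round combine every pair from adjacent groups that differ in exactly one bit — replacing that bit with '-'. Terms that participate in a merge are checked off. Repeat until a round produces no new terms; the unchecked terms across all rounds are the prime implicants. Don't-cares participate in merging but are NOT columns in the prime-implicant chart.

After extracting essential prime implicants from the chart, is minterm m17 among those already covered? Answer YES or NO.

[col 0] 00001*, 00011*, 00100*, 00110*, 10000*, 10001*, 10100*, 10110*, 10111*, 11000*, 11111*
[col 1] -0001, -0100*, -0110*, 000-1, 001-0*, 1-000, 1-111, 10-00, 1000-, 101-0*, 1011-
[col 2] -01-0
Prime implicants: -0001, -01-0, 000-1, 1-000, 1-111, 10-00, 1000-, 1011-
PI chart (minterm → PIs covering it):
  1 | -0001,000-1
  3 | 000-1  (sole → essential)
  4 | -01-0  (sole → essential)
  6 | -01-0  (sole → essential)
  16 | 1-000,10-00,1000-
  17 | -0001,1000-
  20 | -01-0,10-00
  22 | -01-0,1011-
  23 | 1-111,1011-
  24 | 1-000  (sole → essential)
  31 | 1-111  (sole → essential)
Essential prime implicants: -01-0, 000-1, 1-000, 1-111

NO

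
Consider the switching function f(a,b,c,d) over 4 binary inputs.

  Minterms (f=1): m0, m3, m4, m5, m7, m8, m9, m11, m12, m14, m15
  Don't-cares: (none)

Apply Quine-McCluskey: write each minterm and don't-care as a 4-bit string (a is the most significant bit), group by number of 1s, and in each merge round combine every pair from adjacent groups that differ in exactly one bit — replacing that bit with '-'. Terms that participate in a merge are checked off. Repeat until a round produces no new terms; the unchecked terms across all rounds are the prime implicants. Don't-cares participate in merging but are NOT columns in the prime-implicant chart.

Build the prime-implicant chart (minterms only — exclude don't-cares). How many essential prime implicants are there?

2

size-2^0 implicants → 0000(✓)  0011(✓)  0100(✓)  0101(✓)  0111(✓)  1000(✓)  1001(✓)  1011(✓)  1100(✓)  1110(✓)  1111(✓)
size-2^1 implicants → -000(✓)  -011(✓)  -100(✓)  -111(✓)  0-00(✓)  0-11(✓)  01-1  010-  1-00(✓)  1-11(✓)  10-1  100-  11-0  111-
size-2^2 implicants → --00  --11
Unchecked terms (primes): --00, --11, 01-1, 010-, 10-1, 100-, 11-0, 111-
Minterm coverage:
  m0 ⊆ --00 [E]
  m3 ⊆ --11 [E]
  m4 ⊆ --00,010-
  m5 ⊆ 01-1,010-
  m7 ⊆ --11,01-1
  m8 ⊆ --00,100-
  m9 ⊆ 10-1,100-
  m11 ⊆ --11,10-1
  m12 ⊆ --00,11-0
  m14 ⊆ 11-0,111-
  m15 ⊆ --11,111-
E = {--00, --11}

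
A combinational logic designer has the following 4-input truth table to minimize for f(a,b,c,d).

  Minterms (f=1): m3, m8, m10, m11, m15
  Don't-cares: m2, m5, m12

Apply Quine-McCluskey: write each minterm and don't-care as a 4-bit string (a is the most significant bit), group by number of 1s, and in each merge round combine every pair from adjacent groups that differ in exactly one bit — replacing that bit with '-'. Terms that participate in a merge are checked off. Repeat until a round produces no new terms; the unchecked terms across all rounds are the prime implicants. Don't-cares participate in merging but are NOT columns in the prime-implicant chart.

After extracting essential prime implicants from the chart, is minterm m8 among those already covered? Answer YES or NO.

NO

Round 0: 0010✓ 0011✓ 0101 1000✓ 1010✓ 1011✓ 1100✓ 1111✓
Round 1: -010✓ -011✓ 001-✓ 1-00 1-11 10-0 101-✓
Round 2: -01-
PIs = {-01-, 0101, 1-00, 1-11, 10-0}
Coverage chart:
  m3: -01- ←essential
  m8: 1-00,10-0
  m10: -01-,10-0
  m11: -01-,1-11
  m15: 1-11 ←essential
Essential: -01-, 1-11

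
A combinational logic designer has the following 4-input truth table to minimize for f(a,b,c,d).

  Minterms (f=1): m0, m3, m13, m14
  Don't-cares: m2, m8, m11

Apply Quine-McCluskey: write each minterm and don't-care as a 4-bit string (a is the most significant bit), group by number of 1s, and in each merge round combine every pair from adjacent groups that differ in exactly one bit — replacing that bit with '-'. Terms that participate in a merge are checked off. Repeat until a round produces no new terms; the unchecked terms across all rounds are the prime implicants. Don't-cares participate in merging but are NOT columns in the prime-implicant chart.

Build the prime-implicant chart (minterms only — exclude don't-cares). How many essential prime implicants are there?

size-2^0 implicants → 0000(✓)  0010(✓)  0011(✓)  1000(✓)  1011(✓)  1101  1110
size-2^1 implicants → -000  -011  00-0  001-
Unchecked terms (primes): -000, -011, 00-0, 001-, 1101, 1110
Minterm coverage:
  m0 ⊆ -000,00-0
  m3 ⊆ -011,001-
  m13 ⊆ 1101 [E]
  m14 ⊆ 1110 [E]
E = {1101, 1110}

2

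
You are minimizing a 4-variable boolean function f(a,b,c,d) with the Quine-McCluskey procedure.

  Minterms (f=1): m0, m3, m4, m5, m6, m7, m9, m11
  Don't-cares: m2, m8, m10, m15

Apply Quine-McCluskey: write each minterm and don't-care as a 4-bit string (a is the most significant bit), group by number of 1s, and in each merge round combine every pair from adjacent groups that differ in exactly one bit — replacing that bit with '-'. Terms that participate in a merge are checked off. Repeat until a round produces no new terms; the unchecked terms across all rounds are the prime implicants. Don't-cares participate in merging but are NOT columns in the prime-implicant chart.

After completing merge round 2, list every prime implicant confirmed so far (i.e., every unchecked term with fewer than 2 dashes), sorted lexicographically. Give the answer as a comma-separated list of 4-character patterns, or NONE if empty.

Round 0: 0000✓ 0010✓ 0011✓ 0100✓ 0101✓ 0110✓ 0111✓ 1000✓ 1001✓ 1010✓ 1011✓ 1111✓
Round 1: -000✓ -010✓ -011✓ -111✓ 0-00✓ 0-10✓ 0-11✓ 00-0✓ 001-✓ 01-0✓ 01-1✓ 010-✓ 011-✓ 1-11✓ 10-0✓ 10-1✓ 100-✓ 101-✓
Round 2: --11 -0-0 -01- 0--0 0-1- 01-- 10--
PIs = {--11, -0-0, -01-, 0--0, 0-1-, 01--, 10--}

NONE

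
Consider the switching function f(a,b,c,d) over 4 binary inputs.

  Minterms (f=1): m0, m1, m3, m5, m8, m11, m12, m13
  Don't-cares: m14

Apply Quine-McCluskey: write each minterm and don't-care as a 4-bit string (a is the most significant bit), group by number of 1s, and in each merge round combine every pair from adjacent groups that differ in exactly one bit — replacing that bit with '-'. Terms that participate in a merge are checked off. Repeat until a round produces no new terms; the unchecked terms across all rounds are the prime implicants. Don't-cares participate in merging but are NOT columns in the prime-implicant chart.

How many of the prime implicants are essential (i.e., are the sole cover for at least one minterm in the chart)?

Round 0: 0000✓ 0001✓ 0011✓ 0101✓ 1000✓ 1011✓ 1100✓ 1101✓ 1110✓
Round 1: -000 -011 -101 0-01 00-1 000- 1-00 11-0 110-
PIs = {-000, -011, -101, 0-01, 00-1, 000-, 1-00, 11-0, 110-}
Coverage chart:
  m0: -000,000-
  m1: 0-01,00-1,000-
  m3: -011,00-1
  m5: -101,0-01
  m8: -000,1-00
  m11: -011 ←essential
  m12: 1-00,11-0,110-
  m13: -101,110-
Essential: -011

1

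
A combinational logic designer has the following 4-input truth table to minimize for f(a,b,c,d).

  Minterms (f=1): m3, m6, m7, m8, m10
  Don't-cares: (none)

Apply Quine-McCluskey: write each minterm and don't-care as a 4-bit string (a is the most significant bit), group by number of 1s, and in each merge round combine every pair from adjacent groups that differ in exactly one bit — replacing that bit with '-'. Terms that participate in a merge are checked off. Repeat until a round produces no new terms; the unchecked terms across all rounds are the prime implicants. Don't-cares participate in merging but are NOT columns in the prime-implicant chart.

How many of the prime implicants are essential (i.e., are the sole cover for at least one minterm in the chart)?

3

[col 0] 0011*, 0110*, 0111*, 1000*, 1010*
[col 1] 0-11, 011-, 10-0
Prime implicants: 0-11, 011-, 10-0
PI chart (minterm → PIs covering it):
  3 | 0-11  (sole → essential)
  6 | 011-  (sole → essential)
  7 | 0-11,011-
  8 | 10-0  (sole → essential)
  10 | 10-0  (sole → essential)
Essential prime implicants: 0-11, 011-, 10-0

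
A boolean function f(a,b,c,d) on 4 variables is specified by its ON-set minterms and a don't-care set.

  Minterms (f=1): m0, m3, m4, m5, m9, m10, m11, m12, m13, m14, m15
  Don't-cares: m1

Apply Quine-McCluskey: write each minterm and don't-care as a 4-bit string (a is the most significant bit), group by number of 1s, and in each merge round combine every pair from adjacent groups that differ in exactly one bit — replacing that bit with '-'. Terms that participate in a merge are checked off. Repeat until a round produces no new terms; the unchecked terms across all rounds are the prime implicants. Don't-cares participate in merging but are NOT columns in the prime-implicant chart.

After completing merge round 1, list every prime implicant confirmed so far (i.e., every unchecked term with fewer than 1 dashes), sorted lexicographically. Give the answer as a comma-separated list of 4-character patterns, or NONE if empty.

[col 0] 0000*, 0001*, 0011*, 0100*, 0101*, 1001*, 1010*, 1011*, 1100*, 1101*, 1110*, 1111*
[col 1] -001*, -011*, -100*, -101*, 0-00*, 0-01*, 00-1*, 000-*, 010-*, 1-01*, 1-10*, 1-11*, 10-1*, 101-*, 11-0*, 11-1*, 110-*, 111-*
[col 2] --01, -0-1, -10-, 0-0-, 1--1, 1-1-, 11--
Prime implicants: --01, -0-1, -10-, 0-0-, 1--1, 1-1-, 11--

NONE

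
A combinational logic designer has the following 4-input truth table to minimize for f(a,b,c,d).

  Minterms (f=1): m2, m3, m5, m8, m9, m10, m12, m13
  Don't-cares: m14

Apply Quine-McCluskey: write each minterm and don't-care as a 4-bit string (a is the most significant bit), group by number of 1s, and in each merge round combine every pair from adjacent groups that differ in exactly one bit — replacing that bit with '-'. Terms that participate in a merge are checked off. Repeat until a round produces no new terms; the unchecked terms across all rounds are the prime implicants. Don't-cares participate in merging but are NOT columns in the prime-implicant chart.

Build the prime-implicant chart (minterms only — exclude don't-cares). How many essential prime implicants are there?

3

Round 0: 0010✓ 0011✓ 0101✓ 1000✓ 1001✓ 1010✓ 1100✓ 1101✓ 1110✓
Round 1: -010 -101 001- 1-00✓ 1-01✓ 1-10✓ 10-0✓ 100-✓ 11-0✓ 110-✓
Round 2: 1--0 1-0-
PIs = {-010, -101, 001-, 1--0, 1-0-}
Coverage chart:
  m2: -010,001-
  m3: 001- ←essential
  m5: -101 ←essential
  m8: 1--0,1-0-
  m9: 1-0- ←essential
  m10: -010,1--0
  m12: 1--0,1-0-
  m13: -101,1-0-
Essential: -101, 001-, 1-0-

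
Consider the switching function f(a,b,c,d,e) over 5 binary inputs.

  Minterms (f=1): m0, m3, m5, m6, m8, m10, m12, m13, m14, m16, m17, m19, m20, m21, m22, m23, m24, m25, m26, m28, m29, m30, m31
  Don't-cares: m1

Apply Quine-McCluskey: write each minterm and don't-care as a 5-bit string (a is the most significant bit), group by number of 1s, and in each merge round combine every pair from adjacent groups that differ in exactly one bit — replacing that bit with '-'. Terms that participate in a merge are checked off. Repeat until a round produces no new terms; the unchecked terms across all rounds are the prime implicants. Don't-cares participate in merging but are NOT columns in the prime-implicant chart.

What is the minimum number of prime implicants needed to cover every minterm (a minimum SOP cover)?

[col 0] 00000*, 00001*, 00011*, 00101*, 00110*, 01000*, 01010*, 01100*, 01101*, 01110*, 10000*, 10001*, 10011*, 10100*, 10101*, 10110*, 10111*, 11000*, 11001*, 11010*, 11100*, 11101*, 11110*, 11111*
[col 1] -0000*, -0001*, -0011*, -0101*, -0110*, -1000*, -1010*, -1100*, -1101*, -1110*, 0-000*, 0-101*, 0-110*, 00-01*, 000-1*, 0000-*, 01-00*, 01-10*, 010-0*, 011-0*, 0110-*, 1-000*, 1-001*, 1-100*, 1-101*, 1-110*, 1-111*, 10-00*, 10-01*, 10-11*, 100-1*, 1000-*, 101-0*, 101-1*, 1010-*, 1011-*, 11-00*, 11-01*, 11-10*, 110-0*, 1100-*, 111-0*, 111-1*, 1110-*, 1111-*
[col 2] --000, --101, --110, -0-01, -00-1, -000-, -1-00*, -1-10*, -10-0*, -11-0*, -110-, 01--0*, 1--00*, 1--01*, 1-00-*, 1-1-0*, 1-1-1*, 1-10-*, 1-11-*, 10--1, 10-0-*, 101--*, 11--0*, 11-0-*, 111--*
[col 3] -1--0, 1--0-, 1-1--
Prime implicants: --000, --101, --110, -0-01, -00-1, -000-, -1--0, -110-, 1--0-, 1-1--, 10--1
PI chart (minterm → PIs covering it):
  0 | --000,-000-
  3 | -00-1  (sole → essential)
  5 | --101,-0-01
  6 | --110  (sole → essential)
  8 | --000,-1--0
  10 | -1--0  (sole → essential)
  12 | -1--0,-110-
  13 | --101,-110-
  14 | --110,-1--0
  16 | --000,-000-,1--0-
  17 | -0-01,-00-1,-000-,1--0-,10--1
  19 | -00-1,10--1
  20 | 1--0-,1-1--
  21 | --101,-0-01,1--0-,1-1--,10--1
  22 | --110,1-1--
  23 | 1-1--,10--1
  24 | --000,-1--0,1--0-
  25 | 1--0-  (sole → essential)
  26 | -1--0  (sole → essential)
  28 | -1--0,-110-,1--0-,1-1--
  29 | --101,-110-,1--0-,1-1--
  30 | --110,-1--0,1-1--
  31 | 1-1--  (sole → essential)
Essential prime implicants: --110, -00-1, -1--0, 1--0-, 1-1--
Petrick residual → --000, --101
Minimum SOP uses 7 PIs: c'd'e' + cd'e + cde' + b'c'e + be' + ad' + ac

7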